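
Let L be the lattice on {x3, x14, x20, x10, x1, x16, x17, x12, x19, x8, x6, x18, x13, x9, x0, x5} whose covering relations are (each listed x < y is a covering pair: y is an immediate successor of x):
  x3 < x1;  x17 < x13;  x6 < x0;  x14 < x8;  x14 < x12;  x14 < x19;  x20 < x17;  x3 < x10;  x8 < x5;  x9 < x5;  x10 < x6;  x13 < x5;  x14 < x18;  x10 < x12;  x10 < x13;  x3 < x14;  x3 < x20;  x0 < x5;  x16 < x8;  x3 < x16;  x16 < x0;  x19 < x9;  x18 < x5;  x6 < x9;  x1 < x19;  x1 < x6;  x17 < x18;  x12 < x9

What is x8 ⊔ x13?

x5

Common upper bounds of {x8, x13}: x5.
The least among these is x5.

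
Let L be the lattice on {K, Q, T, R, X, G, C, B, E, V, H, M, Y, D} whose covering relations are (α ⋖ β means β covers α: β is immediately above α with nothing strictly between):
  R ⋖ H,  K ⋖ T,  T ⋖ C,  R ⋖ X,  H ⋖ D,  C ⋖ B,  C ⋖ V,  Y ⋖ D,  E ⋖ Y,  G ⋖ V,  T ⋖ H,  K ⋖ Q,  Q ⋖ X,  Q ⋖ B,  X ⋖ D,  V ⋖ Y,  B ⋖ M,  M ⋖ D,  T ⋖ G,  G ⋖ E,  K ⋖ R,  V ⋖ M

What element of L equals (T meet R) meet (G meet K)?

K

T ∧ R = K
G ∧ K = K
K ∧ K = K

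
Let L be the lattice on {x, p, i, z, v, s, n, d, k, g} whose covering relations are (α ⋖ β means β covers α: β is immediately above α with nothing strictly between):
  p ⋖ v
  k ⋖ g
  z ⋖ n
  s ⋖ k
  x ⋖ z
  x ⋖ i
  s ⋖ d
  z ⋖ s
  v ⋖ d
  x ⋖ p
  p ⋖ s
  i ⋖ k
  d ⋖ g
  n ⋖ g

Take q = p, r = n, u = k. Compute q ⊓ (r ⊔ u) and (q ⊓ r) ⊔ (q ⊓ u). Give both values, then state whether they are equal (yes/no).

p; p; yes

r ⊔ u = g, so q ⊓ (r ⊔ u) = p ⊓ g = p.
q ⊓ r = x and q ⊓ u = p, so (q ⊓ r) ⊔ (q ⊓ u) = x ⊔ p = p.
Equal: yes.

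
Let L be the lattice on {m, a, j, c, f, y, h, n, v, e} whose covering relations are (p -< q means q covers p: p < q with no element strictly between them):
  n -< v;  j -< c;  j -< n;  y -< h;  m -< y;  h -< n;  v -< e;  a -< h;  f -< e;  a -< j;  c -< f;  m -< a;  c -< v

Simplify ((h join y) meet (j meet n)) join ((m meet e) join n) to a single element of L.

h ∨ y = h
j ∧ n = j
h ∧ j = a
m ∧ e = m
m ∨ n = n
a ∨ n = n

n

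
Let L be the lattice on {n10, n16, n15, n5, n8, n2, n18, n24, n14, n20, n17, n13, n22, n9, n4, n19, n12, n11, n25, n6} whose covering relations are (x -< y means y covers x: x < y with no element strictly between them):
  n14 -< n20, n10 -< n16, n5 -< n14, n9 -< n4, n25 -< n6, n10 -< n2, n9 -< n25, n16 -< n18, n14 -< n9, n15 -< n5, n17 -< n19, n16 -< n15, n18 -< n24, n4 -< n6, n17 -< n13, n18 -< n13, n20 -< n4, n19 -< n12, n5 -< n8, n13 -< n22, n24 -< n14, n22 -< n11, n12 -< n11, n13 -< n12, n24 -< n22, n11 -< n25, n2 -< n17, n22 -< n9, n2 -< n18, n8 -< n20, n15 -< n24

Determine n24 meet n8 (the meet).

n15

Common lower bounds of {n24, n8}: n10, n15, n16.
The greatest among these is n15.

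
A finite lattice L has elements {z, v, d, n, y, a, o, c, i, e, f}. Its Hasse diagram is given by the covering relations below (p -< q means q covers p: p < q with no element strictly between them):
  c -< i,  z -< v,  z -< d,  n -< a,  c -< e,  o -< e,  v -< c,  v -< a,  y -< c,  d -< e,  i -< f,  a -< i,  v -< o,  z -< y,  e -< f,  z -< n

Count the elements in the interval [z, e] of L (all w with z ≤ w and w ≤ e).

7

The interval [z, e] = {c, d, e, o, v, y, z}, which has 7 elements.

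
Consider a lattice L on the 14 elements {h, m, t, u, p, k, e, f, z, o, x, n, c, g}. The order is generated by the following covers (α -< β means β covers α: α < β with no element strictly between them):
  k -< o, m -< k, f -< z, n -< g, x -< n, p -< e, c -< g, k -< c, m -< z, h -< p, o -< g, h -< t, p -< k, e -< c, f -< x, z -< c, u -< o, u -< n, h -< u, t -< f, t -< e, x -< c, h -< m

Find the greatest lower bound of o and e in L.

Common lower bounds of {o, e}: h, p.
The greatest among these is p.

p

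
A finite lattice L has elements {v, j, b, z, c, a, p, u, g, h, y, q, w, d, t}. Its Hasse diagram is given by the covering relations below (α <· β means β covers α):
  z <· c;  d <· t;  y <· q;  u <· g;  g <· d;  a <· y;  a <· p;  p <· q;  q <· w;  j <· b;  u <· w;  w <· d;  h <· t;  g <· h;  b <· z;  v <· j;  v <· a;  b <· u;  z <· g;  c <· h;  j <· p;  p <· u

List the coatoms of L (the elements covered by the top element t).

The coatoms are exactly the elements covered by t: d, h.

d, h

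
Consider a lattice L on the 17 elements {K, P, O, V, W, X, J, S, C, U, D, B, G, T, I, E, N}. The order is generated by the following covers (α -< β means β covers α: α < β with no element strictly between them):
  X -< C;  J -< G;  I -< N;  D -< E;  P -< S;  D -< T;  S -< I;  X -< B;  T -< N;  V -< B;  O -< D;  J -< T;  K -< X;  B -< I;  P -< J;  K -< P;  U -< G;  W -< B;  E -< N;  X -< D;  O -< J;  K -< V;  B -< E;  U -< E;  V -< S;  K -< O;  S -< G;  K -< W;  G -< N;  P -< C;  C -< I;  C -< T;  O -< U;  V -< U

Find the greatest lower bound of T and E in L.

D

Common lower bounds of {T, E}: D, K, O, X.
The greatest among these is D.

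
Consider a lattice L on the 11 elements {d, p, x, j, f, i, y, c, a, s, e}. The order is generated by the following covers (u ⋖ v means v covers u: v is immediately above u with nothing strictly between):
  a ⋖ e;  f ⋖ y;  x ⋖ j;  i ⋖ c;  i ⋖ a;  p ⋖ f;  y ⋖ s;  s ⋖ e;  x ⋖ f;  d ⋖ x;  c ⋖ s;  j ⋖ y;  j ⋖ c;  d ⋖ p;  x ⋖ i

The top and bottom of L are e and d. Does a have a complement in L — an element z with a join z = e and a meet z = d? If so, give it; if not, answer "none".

p

Need z with a ∨ z = e and a ∧ z = d.
Checking each element gives: p.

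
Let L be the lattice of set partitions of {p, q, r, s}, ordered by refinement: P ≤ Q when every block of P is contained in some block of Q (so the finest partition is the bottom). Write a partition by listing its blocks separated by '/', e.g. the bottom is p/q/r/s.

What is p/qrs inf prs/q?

p/q/rs

Common lower bounds of {p/qrs, prs/q}: p/q/r/s, p/q/rs.
The greatest among these is p/q/rs.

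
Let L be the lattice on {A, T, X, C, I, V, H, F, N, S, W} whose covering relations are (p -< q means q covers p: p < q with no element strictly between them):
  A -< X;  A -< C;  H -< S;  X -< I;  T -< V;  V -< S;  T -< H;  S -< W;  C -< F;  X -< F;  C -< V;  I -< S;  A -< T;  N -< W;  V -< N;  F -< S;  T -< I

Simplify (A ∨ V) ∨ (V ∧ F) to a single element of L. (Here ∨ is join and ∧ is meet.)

A ∨ V = V
V ∧ F = C
V ∨ C = V

V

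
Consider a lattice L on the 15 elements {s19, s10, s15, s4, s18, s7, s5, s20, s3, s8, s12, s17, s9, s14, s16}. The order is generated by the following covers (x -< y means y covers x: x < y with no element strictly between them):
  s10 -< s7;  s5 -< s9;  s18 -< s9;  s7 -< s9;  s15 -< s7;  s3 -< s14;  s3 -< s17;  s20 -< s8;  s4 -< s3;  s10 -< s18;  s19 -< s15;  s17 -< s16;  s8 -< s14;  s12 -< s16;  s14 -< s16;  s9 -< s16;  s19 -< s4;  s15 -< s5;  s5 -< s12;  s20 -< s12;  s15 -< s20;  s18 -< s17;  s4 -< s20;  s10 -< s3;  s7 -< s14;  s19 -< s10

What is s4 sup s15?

Common upper bounds of {s4, s15}: s12, s14, s16, s20, s8.
The least among these is s20.

s20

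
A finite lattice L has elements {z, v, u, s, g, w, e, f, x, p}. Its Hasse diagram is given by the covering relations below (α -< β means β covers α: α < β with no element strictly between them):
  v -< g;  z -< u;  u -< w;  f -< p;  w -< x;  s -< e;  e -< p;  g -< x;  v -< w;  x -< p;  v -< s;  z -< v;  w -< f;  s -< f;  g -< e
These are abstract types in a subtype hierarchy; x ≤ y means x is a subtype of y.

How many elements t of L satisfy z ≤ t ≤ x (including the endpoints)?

The interval [z, x] = {g, u, v, w, x, z}, which has 6 elements.

6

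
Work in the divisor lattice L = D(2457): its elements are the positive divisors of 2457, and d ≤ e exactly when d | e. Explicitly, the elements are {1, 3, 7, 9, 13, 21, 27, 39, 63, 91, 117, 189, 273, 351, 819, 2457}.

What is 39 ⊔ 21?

273

Common upper bounds of {39, 21}: 2457, 273, 819.
The least among these is 273.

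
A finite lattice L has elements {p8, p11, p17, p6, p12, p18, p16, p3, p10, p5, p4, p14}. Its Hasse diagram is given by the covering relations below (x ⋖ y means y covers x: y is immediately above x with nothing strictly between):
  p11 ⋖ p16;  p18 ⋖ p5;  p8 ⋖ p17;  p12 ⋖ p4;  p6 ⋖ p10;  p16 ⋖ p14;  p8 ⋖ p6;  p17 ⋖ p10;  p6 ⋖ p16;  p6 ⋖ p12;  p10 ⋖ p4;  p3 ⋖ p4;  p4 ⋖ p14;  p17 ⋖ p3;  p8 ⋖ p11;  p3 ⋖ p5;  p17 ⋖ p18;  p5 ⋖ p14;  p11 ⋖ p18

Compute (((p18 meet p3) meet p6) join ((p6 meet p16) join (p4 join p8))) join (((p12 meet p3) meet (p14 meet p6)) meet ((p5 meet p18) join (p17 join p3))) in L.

p4

p18 ∧ p3 = p17
p17 ∧ p6 = p8
p6 ∧ p16 = p6
p4 ∨ p8 = p4
p6 ∨ p4 = p4
p8 ∨ p4 = p4
p12 ∧ p3 = p8
p14 ∧ p6 = p6
p8 ∧ p6 = p8
p5 ∧ p18 = p18
p17 ∨ p3 = p3
p18 ∨ p3 = p5
p8 ∧ p5 = p8
p4 ∨ p8 = p4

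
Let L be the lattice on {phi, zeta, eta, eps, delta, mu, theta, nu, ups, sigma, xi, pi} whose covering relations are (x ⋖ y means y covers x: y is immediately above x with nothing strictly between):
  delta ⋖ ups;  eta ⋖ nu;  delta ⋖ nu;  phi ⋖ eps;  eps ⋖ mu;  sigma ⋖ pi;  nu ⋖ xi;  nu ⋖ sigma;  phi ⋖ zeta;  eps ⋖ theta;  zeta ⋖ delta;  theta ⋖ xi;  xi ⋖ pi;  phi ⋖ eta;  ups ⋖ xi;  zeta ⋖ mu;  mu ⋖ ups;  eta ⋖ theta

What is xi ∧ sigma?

nu

Common lower bounds of {xi, sigma}: delta, eta, nu, phi, zeta.
The greatest among these is nu.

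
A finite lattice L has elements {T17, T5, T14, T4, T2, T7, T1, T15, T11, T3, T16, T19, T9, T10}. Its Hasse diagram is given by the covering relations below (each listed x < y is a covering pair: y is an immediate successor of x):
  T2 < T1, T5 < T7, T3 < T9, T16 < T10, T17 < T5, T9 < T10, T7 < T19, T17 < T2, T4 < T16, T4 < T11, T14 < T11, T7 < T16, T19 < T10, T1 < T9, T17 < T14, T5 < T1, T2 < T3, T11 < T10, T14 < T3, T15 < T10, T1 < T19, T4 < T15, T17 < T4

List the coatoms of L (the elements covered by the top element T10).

The coatoms are exactly the elements covered by T10: T11, T15, T16, T19, T9.

T11, T15, T16, T19, T9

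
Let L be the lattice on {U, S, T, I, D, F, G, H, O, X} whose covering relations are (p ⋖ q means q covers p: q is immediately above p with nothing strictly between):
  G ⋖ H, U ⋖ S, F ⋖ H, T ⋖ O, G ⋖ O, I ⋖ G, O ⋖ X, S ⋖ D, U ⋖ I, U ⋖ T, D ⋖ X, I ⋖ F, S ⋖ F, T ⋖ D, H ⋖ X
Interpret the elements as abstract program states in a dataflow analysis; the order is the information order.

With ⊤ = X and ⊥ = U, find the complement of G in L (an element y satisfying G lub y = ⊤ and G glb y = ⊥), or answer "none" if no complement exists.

D

Need y with G ∨ y = X and G ∧ y = U.
Checking each element gives: D.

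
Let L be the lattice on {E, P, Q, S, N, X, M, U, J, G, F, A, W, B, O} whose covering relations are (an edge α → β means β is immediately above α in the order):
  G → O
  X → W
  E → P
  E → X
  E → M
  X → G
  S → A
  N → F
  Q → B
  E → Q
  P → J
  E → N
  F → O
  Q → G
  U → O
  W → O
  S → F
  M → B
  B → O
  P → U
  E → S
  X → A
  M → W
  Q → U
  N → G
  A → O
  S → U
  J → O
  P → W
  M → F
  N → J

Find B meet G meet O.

Common lower bounds of {B, G, O}: E, Q.
The greatest among these is Q.

Q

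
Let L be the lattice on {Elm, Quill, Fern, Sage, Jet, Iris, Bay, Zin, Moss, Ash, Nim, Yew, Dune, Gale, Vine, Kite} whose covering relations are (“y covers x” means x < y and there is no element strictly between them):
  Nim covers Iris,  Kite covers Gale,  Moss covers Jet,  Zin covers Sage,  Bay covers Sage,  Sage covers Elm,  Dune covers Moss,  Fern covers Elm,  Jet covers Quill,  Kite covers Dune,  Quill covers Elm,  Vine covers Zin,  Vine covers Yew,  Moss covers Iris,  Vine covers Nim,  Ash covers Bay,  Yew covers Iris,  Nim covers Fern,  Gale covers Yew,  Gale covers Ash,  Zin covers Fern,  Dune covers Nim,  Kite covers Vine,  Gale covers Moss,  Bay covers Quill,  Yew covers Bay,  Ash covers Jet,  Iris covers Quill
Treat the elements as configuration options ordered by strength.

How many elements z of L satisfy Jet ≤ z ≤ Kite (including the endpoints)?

6

The interval [Jet, Kite] = {Ash, Dune, Gale, Jet, Kite, Moss}, which has 6 elements.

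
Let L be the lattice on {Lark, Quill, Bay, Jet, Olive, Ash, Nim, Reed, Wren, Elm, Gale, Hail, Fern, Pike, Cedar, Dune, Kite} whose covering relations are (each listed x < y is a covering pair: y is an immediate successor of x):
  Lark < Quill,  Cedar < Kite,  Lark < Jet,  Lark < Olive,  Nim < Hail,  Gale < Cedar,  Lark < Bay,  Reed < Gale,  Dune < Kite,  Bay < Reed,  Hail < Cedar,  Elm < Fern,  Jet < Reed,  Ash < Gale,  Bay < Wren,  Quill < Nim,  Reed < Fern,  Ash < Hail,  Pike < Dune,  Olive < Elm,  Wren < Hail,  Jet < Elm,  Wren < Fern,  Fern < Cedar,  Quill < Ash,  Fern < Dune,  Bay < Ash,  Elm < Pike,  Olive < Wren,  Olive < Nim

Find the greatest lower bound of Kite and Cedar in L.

Common lower bounds of {Kite, Cedar}: Ash, Bay, Cedar, Elm, Fern, Gale, Hail, Jet, Lark, Nim, Olive, Quill, Reed, Wren.
The greatest among these is Cedar.

Cedar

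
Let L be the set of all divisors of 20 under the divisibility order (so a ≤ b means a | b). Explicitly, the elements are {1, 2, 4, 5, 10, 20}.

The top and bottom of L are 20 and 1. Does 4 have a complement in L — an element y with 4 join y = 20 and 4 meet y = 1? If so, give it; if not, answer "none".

Need y with 4 ∨ y = 20 and 4 ∧ y = 1.
Checking each element gives: 5.

5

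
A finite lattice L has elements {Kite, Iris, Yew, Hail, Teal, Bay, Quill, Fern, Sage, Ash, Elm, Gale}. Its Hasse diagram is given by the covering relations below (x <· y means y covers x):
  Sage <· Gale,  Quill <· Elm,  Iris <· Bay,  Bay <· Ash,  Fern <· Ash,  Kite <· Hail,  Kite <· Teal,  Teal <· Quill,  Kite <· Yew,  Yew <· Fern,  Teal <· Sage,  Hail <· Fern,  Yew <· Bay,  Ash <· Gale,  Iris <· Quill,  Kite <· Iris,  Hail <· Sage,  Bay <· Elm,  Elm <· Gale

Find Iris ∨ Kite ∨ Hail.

Ash

Common upper bounds of {Iris, Kite, Hail}: Ash, Gale.
The least among these is Ash.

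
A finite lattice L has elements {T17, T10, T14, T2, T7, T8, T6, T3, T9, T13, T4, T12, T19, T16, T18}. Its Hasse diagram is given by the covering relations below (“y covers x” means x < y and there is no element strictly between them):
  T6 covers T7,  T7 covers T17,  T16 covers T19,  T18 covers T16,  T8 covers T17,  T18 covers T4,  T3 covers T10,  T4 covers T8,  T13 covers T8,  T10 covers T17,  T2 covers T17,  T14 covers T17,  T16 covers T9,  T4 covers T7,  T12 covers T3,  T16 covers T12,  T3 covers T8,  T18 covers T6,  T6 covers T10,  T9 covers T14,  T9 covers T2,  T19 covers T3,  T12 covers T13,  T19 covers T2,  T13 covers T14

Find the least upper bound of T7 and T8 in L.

Common upper bounds of {T7, T8}: T18, T4.
The least among these is T4.

T4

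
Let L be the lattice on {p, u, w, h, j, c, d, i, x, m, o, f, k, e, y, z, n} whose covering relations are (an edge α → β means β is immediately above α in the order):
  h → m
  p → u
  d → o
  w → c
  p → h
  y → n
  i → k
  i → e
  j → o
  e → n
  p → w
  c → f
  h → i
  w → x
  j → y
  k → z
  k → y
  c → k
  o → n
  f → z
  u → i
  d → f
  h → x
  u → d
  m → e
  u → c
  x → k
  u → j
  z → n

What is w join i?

k

Common upper bounds of {w, i}: k, n, y, z.
The least among these is k.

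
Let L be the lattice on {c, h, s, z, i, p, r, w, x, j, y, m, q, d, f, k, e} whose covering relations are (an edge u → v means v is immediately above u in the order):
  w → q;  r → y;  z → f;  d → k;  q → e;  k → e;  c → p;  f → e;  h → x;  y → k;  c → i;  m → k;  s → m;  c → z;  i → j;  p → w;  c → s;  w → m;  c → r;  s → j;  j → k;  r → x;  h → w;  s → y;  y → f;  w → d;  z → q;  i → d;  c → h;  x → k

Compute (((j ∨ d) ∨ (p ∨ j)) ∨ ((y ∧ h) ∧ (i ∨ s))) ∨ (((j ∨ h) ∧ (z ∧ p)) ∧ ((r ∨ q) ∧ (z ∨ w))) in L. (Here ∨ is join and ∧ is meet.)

k

j ∨ d = k
p ∨ j = k
k ∨ k = k
y ∧ h = c
i ∨ s = j
c ∧ j = c
k ∨ c = k
j ∨ h = k
z ∧ p = c
k ∧ c = c
r ∨ q = e
z ∨ w = q
e ∧ q = q
c ∧ q = c
k ∨ c = k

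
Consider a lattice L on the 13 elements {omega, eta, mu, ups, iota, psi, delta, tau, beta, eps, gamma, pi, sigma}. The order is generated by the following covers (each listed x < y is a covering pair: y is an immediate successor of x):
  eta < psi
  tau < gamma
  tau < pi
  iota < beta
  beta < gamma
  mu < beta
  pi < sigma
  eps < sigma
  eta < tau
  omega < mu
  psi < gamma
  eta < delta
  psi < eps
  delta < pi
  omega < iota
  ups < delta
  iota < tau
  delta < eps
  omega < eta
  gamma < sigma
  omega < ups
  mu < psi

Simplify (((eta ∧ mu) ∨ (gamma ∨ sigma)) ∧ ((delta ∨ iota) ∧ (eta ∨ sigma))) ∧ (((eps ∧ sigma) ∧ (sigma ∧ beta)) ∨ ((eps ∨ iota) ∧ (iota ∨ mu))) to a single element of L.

iota

eta ∧ mu = omega
gamma ∨ sigma = sigma
omega ∨ sigma = sigma
delta ∨ iota = pi
eta ∨ sigma = sigma
pi ∧ sigma = pi
sigma ∧ pi = pi
eps ∧ sigma = eps
sigma ∧ beta = beta
eps ∧ beta = mu
eps ∨ iota = sigma
iota ∨ mu = beta
sigma ∧ beta = beta
mu ∨ beta = beta
pi ∧ beta = iota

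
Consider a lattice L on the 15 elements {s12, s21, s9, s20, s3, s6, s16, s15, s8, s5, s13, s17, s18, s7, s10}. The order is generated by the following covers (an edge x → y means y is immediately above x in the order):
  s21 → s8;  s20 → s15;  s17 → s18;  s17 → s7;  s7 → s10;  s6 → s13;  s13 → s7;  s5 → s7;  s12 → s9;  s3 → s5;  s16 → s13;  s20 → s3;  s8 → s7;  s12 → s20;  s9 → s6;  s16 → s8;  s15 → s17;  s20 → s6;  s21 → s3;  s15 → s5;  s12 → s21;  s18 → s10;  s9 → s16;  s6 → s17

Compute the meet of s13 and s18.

s6

Common lower bounds of {s13, s18}: s12, s20, s6, s9.
The greatest among these is s6.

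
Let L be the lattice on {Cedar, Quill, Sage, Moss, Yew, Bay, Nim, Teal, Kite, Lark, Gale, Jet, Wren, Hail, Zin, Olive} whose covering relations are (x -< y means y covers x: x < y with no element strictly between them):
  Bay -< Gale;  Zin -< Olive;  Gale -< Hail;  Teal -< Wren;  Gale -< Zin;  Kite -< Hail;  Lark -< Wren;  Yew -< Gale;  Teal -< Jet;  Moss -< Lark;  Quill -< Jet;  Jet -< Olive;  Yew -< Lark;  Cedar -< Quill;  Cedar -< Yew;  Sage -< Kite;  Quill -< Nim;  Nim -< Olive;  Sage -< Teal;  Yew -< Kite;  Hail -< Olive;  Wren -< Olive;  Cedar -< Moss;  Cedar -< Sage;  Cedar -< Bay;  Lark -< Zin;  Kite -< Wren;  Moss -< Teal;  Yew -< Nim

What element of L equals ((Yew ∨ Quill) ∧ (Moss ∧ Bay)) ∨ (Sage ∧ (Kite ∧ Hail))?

Sage

Yew ∨ Quill = Nim
Moss ∧ Bay = Cedar
Nim ∧ Cedar = Cedar
Kite ∧ Hail = Kite
Sage ∧ Kite = Sage
Cedar ∨ Sage = Sage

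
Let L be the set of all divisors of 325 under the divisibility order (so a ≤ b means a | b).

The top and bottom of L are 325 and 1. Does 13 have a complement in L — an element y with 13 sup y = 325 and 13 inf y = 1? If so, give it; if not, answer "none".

25

Need y with 13 ∨ y = 325 and 13 ∧ y = 1.
Checking each element gives: 25.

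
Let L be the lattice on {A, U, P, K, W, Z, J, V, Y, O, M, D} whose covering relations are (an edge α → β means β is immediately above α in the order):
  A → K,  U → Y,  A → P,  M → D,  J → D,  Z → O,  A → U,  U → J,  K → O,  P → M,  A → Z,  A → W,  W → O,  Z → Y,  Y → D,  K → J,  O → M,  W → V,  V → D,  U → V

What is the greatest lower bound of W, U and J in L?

A

Common lower bounds of {W, U, J}: A.
The greatest among these is A.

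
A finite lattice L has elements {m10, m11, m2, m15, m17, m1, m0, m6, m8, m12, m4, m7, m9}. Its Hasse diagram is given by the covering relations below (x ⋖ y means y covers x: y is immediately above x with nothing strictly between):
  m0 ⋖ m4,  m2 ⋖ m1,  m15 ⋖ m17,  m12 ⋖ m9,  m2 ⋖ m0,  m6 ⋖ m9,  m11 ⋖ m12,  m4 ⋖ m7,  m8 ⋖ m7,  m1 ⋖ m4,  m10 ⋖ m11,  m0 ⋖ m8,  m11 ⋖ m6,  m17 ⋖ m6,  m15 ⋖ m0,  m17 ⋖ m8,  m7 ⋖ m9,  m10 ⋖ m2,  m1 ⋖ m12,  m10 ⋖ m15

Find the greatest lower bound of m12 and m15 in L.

Common lower bounds of {m12, m15}: m10.
The greatest among these is m10.

m10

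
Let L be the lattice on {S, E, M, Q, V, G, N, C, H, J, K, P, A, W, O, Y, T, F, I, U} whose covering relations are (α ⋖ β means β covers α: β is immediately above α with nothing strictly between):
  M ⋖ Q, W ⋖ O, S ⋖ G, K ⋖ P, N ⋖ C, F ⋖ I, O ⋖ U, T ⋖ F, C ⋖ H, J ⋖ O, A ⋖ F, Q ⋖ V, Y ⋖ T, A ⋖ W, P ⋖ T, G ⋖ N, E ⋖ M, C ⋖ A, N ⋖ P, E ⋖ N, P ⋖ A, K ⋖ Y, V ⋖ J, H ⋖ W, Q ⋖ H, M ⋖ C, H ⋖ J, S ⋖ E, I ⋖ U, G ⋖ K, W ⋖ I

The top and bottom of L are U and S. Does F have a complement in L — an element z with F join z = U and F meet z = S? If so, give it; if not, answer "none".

For every candidate z, either F ∨ z ≠ U or F ∧ z ≠ S; no complement exists.

none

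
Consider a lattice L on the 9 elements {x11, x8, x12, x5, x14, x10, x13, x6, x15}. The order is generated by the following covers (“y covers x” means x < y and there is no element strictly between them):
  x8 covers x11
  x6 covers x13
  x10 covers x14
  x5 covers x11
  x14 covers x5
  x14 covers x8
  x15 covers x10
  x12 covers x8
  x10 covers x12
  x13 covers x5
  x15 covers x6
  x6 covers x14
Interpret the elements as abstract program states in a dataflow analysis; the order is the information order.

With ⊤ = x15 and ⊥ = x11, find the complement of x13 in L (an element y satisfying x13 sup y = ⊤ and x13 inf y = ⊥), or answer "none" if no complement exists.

x12

Need y with x13 ∨ y = x15 and x13 ∧ y = x11.
Checking each element gives: x12.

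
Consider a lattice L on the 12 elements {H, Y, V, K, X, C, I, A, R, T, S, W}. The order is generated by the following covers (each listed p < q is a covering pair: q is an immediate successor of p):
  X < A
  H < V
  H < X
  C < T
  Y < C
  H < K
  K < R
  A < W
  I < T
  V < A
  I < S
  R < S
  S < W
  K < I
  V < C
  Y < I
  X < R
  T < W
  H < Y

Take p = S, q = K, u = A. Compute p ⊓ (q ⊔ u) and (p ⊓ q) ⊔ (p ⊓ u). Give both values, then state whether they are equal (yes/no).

q ⊔ u = W, so p ⊓ (q ⊔ u) = S ⊓ W = S.
p ⊓ q = K and p ⊓ u = X, so (p ⊓ q) ⊔ (p ⊓ u) = K ⊔ X = R.
Equal: no.

S; R; no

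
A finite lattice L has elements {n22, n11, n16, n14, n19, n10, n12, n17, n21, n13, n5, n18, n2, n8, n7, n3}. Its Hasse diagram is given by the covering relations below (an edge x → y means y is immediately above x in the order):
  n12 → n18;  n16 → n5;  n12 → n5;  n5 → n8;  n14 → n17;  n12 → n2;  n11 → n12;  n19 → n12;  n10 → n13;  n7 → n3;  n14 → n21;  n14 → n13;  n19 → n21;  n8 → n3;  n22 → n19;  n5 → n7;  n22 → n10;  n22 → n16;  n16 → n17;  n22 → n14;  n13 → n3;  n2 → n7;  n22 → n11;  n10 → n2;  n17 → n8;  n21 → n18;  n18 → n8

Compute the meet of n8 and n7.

Common lower bounds of {n8, n7}: n11, n12, n16, n19, n22, n5.
The greatest among these is n5.

n5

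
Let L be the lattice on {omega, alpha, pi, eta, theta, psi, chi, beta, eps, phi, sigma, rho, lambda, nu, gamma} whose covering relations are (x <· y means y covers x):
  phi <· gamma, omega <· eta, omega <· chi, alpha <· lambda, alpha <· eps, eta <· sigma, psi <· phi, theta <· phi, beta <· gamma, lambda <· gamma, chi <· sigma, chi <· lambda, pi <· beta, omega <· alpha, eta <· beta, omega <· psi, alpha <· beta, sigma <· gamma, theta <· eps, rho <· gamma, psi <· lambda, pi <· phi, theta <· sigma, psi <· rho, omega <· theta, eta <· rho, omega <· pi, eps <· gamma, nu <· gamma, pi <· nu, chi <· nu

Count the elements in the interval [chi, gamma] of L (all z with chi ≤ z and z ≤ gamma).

5

The interval [chi, gamma] = {chi, gamma, lambda, nu, sigma}, which has 5 elements.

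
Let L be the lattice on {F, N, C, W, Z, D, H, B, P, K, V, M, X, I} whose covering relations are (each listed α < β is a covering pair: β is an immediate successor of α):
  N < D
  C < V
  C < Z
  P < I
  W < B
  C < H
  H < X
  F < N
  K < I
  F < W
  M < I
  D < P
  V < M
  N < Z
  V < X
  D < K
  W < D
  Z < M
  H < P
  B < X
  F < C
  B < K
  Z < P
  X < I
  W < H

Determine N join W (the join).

Common upper bounds of {N, W}: D, I, K, P.
The least among these is D.

D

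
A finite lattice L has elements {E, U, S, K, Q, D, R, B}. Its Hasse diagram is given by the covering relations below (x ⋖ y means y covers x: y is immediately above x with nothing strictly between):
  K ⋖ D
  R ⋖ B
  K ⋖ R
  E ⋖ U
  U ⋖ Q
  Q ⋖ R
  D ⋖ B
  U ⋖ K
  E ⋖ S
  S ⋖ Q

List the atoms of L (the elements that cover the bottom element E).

S, U

The atoms are exactly the elements that cover E: S, U.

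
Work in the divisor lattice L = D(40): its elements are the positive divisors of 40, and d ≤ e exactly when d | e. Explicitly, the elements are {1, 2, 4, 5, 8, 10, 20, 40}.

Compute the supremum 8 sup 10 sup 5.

40

In the divisibility order, the join is the least common multiple: lcm(8, 10, 5) = 40.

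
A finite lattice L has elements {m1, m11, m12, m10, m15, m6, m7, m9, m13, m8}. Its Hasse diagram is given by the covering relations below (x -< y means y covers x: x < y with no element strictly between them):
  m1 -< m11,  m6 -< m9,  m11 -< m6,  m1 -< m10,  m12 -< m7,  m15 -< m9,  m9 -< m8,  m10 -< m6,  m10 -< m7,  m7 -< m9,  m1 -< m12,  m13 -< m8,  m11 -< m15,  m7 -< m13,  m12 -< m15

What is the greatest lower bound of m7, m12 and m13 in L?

m12

Common lower bounds of {m7, m12, m13}: m1, m12.
The greatest among these is m12.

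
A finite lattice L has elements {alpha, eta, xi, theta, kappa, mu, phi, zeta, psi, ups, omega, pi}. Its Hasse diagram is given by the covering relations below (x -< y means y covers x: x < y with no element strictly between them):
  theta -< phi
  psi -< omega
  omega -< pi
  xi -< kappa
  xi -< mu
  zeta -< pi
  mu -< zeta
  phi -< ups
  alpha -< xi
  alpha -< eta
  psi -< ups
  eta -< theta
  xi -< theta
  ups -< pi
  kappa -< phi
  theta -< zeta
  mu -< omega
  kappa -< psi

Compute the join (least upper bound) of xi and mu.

mu

Common upper bounds of {xi, mu}: mu, omega, pi, zeta.
The least among these is mu.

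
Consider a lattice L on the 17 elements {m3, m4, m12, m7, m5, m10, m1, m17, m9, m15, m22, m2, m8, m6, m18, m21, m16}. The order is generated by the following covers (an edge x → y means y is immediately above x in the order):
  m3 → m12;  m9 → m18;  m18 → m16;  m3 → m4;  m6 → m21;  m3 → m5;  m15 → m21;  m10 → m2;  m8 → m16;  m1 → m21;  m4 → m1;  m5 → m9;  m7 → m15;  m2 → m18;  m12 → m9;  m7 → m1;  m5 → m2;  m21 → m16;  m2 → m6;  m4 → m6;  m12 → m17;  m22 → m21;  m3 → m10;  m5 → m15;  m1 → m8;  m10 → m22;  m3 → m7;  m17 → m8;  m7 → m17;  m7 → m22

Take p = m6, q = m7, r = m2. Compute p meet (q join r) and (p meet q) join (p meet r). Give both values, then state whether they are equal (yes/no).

m6; m2; no

q join r = m21, so p meet (q join r) = m6 meet m21 = m6.
p meet q = m3 and p meet r = m2, so (p meet q) join (p meet r) = m3 join m2 = m2.
Equal: no.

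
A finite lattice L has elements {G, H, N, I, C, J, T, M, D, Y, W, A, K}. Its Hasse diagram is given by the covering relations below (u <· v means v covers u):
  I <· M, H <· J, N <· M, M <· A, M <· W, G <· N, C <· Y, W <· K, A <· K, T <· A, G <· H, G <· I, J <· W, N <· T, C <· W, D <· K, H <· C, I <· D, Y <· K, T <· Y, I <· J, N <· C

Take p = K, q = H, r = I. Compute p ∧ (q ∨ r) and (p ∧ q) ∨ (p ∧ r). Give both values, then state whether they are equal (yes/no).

J; J; yes

q ∨ r = J, so p ∧ (q ∨ r) = K ∧ J = J.
p ∧ q = H and p ∧ r = I, so (p ∧ q) ∨ (p ∧ r) = H ∨ I = J.
Equal: yes.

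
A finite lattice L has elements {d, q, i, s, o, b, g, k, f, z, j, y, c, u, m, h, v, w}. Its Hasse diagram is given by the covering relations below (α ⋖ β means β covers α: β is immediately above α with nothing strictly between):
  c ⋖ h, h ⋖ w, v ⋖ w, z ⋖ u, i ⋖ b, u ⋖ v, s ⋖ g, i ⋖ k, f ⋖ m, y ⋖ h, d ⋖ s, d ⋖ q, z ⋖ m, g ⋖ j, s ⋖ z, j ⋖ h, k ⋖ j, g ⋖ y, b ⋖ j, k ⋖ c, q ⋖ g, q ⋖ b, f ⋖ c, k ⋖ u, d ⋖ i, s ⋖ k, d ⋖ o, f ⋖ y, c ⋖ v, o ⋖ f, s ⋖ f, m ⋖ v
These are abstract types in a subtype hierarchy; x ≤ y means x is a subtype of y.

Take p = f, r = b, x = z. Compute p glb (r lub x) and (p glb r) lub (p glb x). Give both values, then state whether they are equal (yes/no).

f; s; no

r lub x = w, so p glb (r lub x) = f glb w = f.
p glb r = d and p glb x = s, so (p glb r) lub (p glb x) = d lub s = s.
Equal: no.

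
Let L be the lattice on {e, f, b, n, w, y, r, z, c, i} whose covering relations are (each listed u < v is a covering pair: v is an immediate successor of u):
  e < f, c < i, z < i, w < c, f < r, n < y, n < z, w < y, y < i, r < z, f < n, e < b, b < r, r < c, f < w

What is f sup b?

r

Common upper bounds of {f, b}: c, i, r, z.
The least among these is r.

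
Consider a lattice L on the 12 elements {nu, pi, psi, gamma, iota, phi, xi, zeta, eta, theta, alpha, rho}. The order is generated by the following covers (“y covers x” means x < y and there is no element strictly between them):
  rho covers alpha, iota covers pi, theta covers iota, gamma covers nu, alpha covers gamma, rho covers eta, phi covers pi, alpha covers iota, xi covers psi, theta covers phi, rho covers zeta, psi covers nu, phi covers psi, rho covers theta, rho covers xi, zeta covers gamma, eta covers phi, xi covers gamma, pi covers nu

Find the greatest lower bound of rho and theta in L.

theta

Common lower bounds of {rho, theta}: iota, nu, phi, pi, psi, theta.
The greatest among these is theta.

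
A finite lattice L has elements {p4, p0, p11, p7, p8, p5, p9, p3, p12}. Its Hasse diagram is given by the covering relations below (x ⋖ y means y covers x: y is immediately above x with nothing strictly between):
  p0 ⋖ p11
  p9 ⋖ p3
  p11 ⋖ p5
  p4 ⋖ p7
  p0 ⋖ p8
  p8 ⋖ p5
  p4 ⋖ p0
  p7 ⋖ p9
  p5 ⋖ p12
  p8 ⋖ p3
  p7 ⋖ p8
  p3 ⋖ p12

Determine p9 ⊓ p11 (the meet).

Common lower bounds of {p9, p11}: p4.
The greatest among these is p4.

p4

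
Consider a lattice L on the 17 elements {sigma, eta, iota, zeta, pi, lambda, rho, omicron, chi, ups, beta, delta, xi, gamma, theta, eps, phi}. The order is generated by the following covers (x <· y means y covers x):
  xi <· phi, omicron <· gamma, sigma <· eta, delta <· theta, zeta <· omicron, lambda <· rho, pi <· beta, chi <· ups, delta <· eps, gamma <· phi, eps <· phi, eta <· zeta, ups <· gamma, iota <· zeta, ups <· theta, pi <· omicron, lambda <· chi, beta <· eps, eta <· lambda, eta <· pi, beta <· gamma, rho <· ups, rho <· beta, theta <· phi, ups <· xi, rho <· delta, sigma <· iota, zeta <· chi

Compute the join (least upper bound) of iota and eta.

zeta

Common upper bounds of {iota, eta}: chi, gamma, omicron, phi, theta, ups, xi, zeta.
The least among these is zeta.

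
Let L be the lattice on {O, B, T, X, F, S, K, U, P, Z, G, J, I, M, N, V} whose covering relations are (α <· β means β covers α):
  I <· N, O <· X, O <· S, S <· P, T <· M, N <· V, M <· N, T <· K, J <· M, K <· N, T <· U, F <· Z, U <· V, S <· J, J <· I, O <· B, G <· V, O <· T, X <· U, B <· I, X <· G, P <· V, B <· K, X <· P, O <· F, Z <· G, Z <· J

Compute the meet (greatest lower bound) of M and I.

J

Common lower bounds of {M, I}: F, J, O, S, Z.
The greatest among these is J.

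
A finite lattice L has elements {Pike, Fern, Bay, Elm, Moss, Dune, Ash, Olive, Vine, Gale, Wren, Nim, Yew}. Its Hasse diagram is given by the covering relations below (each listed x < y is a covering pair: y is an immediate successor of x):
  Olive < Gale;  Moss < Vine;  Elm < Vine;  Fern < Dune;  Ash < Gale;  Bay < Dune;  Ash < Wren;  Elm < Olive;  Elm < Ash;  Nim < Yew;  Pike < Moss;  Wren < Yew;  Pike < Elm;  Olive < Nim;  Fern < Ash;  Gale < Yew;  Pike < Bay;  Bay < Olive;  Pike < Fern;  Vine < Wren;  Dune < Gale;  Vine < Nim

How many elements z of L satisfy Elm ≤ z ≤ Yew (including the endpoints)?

8

The interval [Elm, Yew] = {Ash, Elm, Gale, Nim, Olive, Vine, Wren, Yew}, which has 8 elements.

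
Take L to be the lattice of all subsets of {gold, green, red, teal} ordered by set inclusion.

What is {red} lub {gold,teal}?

Under ⊆, join is union: {red} ∪ {gold,teal} = {gold,red,teal}.

{gold,red,teal}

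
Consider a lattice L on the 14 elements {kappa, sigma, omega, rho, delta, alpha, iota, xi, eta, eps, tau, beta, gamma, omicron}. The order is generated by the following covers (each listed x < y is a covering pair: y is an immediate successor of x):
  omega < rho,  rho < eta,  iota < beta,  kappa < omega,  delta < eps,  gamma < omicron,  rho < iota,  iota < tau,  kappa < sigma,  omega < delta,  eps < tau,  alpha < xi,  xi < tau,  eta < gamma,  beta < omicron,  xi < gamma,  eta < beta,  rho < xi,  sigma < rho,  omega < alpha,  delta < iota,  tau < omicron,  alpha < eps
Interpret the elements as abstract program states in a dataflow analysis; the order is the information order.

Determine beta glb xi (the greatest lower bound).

Common lower bounds of {beta, xi}: kappa, omega, rho, sigma.
The greatest among these is rho.

rho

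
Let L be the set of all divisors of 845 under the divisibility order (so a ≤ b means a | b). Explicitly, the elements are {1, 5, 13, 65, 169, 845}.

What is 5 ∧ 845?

5

In the divisibility order, the meet is the greatest common divisor: gcd(5, 845) = 5.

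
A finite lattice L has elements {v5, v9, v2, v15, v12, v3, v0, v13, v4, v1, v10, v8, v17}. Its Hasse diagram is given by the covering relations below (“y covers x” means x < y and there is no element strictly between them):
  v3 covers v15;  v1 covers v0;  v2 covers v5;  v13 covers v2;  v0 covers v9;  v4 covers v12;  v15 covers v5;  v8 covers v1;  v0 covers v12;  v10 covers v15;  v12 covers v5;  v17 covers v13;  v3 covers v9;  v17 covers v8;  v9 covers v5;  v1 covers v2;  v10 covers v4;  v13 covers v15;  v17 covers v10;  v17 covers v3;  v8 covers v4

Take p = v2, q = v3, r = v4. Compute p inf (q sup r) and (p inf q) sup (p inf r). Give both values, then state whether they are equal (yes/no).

v2; v5; no

q sup r = v17, so p inf (q sup r) = v2 inf v17 = v2.
p inf q = v5 and p inf r = v5, so (p inf q) sup (p inf r) = v5 sup v5 = v5.
Equal: no.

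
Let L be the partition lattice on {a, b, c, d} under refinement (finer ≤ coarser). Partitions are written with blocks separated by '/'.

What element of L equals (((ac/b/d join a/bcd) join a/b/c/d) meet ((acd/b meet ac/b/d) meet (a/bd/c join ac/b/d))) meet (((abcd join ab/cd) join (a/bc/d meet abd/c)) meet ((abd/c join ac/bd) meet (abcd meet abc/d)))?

ac/b/d

ac/b/d ∨ a/bcd = abcd
abcd ∨ a/b/c/d = abcd
acd/b ∧ ac/b/d = ac/b/d
a/bd/c ∨ ac/b/d = ac/bd
ac/b/d ∧ ac/bd = ac/b/d
abcd ∧ ac/b/d = ac/b/d
abcd ∨ ab/cd = abcd
a/bc/d ∧ abd/c = a/b/c/d
abcd ∨ a/b/c/d = abcd
abd/c ∨ ac/bd = abcd
abcd ∧ abc/d = abc/d
abcd ∧ abc/d = abc/d
abcd ∧ abc/d = abc/d
ac/b/d ∧ abc/d = ac/b/d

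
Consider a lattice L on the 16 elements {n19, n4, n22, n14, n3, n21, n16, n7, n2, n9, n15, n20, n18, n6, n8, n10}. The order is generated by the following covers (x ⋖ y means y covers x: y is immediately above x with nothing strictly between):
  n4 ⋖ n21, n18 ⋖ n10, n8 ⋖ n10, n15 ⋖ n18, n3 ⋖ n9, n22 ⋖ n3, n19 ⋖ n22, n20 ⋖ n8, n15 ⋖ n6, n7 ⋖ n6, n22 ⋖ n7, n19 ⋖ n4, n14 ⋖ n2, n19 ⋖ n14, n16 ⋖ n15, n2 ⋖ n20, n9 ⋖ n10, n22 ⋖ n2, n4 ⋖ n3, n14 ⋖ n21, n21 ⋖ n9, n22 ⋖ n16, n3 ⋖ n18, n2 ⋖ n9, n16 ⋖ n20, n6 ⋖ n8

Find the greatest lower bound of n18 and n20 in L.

n16

Common lower bounds of {n18, n20}: n16, n19, n22.
The greatest among these is n16.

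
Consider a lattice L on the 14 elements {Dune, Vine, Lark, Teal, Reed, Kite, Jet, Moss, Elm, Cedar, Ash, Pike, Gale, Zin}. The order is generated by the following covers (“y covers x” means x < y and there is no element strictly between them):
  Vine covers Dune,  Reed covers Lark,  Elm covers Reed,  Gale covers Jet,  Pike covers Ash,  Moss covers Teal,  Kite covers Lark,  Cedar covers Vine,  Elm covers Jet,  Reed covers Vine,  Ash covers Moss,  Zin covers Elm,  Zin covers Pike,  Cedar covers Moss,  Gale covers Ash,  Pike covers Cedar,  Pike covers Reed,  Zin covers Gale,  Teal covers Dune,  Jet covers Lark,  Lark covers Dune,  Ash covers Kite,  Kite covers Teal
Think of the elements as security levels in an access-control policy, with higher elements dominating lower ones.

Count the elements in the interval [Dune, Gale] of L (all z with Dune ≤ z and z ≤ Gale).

The interval [Dune, Gale] = {Ash, Dune, Gale, Jet, Kite, Lark, Moss, Teal}, which has 8 elements.

8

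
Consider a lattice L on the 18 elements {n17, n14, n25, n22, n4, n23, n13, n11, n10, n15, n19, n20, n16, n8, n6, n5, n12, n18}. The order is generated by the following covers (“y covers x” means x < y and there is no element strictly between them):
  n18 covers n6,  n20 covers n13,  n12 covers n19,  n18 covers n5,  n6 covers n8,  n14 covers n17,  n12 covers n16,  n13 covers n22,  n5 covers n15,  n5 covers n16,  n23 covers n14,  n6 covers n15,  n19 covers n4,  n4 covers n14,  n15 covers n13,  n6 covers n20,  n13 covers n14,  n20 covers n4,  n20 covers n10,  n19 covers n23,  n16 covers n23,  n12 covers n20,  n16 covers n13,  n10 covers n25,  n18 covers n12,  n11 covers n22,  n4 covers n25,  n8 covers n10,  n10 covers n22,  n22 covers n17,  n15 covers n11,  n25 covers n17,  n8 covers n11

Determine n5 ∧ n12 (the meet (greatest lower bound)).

n16

Common lower bounds of {n5, n12}: n13, n14, n16, n17, n22, n23.
The greatest among these is n16.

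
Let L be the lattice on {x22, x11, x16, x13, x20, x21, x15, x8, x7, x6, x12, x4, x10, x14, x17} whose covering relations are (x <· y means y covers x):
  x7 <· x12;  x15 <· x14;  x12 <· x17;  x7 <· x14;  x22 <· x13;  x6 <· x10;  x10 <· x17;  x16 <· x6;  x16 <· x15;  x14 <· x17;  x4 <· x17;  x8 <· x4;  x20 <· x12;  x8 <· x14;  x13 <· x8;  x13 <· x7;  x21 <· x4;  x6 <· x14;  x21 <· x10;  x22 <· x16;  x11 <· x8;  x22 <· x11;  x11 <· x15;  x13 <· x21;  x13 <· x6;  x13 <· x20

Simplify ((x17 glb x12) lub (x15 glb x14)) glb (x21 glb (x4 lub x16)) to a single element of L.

x21

x17 ∧ x12 = x12
x15 ∧ x14 = x15
x12 ∨ x15 = x17
x4 ∨ x16 = x17
x21 ∧ x17 = x21
x17 ∧ x21 = x21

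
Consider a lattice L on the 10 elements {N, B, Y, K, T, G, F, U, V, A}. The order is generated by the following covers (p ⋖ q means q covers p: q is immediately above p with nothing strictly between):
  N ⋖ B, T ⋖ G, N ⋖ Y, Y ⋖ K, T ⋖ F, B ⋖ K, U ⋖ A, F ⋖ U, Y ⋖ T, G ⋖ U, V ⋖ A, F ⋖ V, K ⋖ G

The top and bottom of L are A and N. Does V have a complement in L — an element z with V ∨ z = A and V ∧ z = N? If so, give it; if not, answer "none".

B

Need z with V ∨ z = A and V ∧ z = N.
Checking each element gives: B.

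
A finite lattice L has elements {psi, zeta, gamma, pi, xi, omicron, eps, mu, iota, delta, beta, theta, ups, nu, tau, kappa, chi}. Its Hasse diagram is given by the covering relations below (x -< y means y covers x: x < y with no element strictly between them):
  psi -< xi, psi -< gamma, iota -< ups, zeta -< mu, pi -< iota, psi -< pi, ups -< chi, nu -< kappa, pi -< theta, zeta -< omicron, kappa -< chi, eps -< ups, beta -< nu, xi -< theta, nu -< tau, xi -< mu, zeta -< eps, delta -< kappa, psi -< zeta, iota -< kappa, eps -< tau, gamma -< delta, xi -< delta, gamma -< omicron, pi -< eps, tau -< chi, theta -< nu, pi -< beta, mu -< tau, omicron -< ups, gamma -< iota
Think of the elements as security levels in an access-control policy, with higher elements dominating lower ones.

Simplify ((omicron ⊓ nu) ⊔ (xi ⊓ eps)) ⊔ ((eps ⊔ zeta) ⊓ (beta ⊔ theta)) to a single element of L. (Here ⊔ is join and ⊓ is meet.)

pi

omicron ∧ nu = psi
xi ∧ eps = psi
psi ∨ psi = psi
eps ∨ zeta = eps
beta ∨ theta = nu
eps ∧ nu = pi
psi ∨ pi = pi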